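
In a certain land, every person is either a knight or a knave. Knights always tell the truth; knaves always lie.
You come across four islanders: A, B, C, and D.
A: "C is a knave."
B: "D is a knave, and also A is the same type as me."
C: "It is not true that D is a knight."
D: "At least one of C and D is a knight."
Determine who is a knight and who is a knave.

Since A is a knight, "C is a knave" needs to be true, which holds.
As a knave, B's statement "D is a knave, and also A is the same type as me" should be False; it is.
As a knave, C's statement "it is not true that D is a knight" should be False; it is.
Since D is a knight, "at least one of C and D is a knight" needs to be true, which holds.

Knights: A and D. Knaves: B and C.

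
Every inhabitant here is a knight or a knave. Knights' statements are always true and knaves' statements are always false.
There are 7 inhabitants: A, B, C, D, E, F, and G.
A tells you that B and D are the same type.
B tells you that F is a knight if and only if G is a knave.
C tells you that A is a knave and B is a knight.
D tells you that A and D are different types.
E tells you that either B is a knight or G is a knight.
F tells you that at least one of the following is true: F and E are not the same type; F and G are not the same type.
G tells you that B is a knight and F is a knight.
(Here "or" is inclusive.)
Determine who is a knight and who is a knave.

A is a knave, B is a knave, C is a knave, D is a knight, E is a knave, F is a knave, and G is a knave.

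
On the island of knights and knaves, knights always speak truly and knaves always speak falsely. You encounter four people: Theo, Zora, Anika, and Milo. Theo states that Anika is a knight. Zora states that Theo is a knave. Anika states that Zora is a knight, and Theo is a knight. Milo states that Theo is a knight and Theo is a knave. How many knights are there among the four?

1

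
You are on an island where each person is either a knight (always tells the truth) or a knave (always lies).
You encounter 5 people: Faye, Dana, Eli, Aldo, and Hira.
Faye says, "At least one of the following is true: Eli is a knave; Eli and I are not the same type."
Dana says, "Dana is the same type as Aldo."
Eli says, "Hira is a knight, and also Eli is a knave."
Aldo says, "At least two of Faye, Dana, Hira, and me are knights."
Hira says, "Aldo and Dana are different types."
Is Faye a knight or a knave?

Faye is a knight.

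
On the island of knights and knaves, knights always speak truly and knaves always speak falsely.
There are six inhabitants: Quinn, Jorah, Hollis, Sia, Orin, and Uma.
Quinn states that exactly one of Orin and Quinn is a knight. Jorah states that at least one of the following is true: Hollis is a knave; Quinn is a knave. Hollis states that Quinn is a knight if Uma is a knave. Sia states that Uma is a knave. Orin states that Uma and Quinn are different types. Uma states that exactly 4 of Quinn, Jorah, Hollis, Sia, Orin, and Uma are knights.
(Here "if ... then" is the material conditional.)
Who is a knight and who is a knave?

Quinn (knave): "exactly one of Orin and Quinn is a knight" — false. ✓
Since Jorah is a knight, "at least one of the following is true: Hollis is a knave; Quinn is a knave" needs to be True, which holds.
Hollis is a knave, and the claim "Quinn is a knight if Uma is a knave" is indeed false.
Since Sia is a knight, "Uma is a knave" needs to be True, which holds.
Since Orin is a knave, "Uma and Quinn are different types" needs to be false, which holds.
Uma is a knave, and the claim "exactly 4 of Quinn, Jorah, Hollis, Sia, Orin, and Uma are knights" is indeed false.

Quinn is a knave, Jorah is a knight, Hollis is a knave, Sia is a knight, Orin is a knave, and Uma is a knave.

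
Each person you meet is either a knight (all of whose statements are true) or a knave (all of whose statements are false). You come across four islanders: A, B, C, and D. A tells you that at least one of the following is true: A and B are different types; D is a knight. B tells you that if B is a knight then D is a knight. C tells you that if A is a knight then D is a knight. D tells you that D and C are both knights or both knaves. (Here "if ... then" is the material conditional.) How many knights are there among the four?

4

The unique consistent assignment is A=knight, B=knight, C=knight, D=knight.
That has 4 knights.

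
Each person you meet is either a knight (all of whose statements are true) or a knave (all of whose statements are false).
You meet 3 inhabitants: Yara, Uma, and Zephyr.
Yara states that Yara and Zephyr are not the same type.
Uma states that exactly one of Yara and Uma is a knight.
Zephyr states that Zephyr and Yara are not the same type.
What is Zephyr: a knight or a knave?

Zephyr is a knave.

Consistent assignments: {Yara=knave, Uma=knight, Zephyr=knave}; {Yara=knave, Uma=knave, Zephyr=knave}
In every consistent assignment, Zephyr is a knave.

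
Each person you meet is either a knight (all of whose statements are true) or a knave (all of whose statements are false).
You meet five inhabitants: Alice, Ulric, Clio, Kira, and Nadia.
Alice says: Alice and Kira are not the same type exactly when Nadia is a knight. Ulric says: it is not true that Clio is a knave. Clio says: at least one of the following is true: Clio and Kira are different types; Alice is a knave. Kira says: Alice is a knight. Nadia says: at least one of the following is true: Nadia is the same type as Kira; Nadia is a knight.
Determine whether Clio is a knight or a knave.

Consistent assignments: {Alice=knave, Ulric=knight, Clio=knight, Kira=knave, Nadia=knight}
In every consistent assignment, Clio is a knight.

Clio is a knight.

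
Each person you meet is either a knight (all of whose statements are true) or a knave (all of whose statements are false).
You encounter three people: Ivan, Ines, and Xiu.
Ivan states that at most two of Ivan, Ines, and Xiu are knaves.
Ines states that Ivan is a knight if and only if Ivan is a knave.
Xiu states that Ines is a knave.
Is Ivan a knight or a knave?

Ivan is a knight.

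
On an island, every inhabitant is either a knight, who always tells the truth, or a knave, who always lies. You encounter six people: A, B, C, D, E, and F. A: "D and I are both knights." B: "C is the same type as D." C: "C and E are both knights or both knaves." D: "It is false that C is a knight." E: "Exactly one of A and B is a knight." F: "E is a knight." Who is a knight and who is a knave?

A is a knight, B is a knave, C is a knave, D is a knight, E is a knight, and F is a knight.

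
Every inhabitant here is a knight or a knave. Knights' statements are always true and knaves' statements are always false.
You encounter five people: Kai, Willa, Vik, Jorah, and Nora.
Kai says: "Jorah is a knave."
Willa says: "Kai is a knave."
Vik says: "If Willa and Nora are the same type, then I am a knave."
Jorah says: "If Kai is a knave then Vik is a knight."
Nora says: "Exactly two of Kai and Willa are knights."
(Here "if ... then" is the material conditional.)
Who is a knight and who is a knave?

Kai is a knave, Willa is a knight, Vik is a knight, Jorah is a knight, and Nora is a knave.

Suppose Kai is a knight. Then Kai's statement "Jorah is a knave" would have to be true. Checking the 16 ways to assign the others, none is consistent with every speaker.
(For instance, with Willa=knight, Vik=knight, Jorah=knight, Nora=knave, Kai's claim "Jorah is a knave" comes out false where it would need to be true.)
So Kai must be a knave, making "Jorah is a knave" false. Taking Kai=knave, Willa=knight, Vik=knight, Jorah=knight, Nora=knave, each remaining statement checks out:
  Willa (knight): "Kai is a knave" — true. ✓
  Vik (knight): "if Willa and Nora are the same type, then I am a knave" — true. ✓
  Jorah (knight): "if Kai is a knave then Vik is a knight" — true. ✓
  Nora (knave): "exactly two of Kai and Willa are knights" — false. ✓
This is the unique consistent assignment.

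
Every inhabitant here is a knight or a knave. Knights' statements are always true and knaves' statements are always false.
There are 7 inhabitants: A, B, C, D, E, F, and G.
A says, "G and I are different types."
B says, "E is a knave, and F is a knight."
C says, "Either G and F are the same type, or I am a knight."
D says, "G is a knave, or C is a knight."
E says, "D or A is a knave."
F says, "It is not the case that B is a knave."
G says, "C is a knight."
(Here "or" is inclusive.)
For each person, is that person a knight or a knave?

As a knight, A's statement "G and I are different types" should be True; it is.
B is a knight, and the claim "E is a knave, and F is a knight" is indeed True.
C is a knave; "either G and F are the same type, or I am a knight" is false, as required.
As a knight, D's statement "G is a knave, or C is a knight" should be True; it is.
As a knave, E's statement "D or A is a knave" should be false; it is.
F (knight): "it is not the case that B is a knave" — True. ✓
As a knave, G's statement "C is a knight" should be false; it is.

Knights: A, B, D, and F. Knaves: C, E, and G.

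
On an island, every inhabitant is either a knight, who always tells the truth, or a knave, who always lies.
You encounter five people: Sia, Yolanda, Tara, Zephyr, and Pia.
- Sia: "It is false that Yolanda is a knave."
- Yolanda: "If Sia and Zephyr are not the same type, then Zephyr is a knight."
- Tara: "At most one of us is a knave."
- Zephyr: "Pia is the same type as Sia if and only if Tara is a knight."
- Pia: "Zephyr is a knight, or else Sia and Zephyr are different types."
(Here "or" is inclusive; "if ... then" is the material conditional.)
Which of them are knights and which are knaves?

Knights: Sia, Yolanda, Tara, Zephyr, and Pia. Knaves: none.

Suppose Sia is a knave. Then Sia's statement "it is false that Yolanda is a knave" would have to be false. Checking the 16 ways to assign the others, none is consistent with every speaker.
(For instance, with Yolanda=knight, Tara=knight, Zephyr=knight, Pia=knight, Sia's claim "it is false that Yolanda is a knave" comes out true where it would need to be false.)
So Sia must be a knight, making "it is false that Yolanda is a knave" true. Taking Sia=knight, Yolanda=knight, Tara=knight, Zephyr=knight, Pia=knight, each remaining statement checks out:
  Yolanda (knight): "if Sia and Zephyr are not the same type, then Zephyr is a knight" — true. ✓
  Tara (knight): "at most one of us is a knave" — true. ✓
  Zephyr (knight): "Pia is the same type as Sia if and only if Tara is a knight" — true. ✓
  Pia (knight): "Zephyr is a knight, or else Sia and Zephyr are different types" — true. ✓
This is the unique consistent assignment.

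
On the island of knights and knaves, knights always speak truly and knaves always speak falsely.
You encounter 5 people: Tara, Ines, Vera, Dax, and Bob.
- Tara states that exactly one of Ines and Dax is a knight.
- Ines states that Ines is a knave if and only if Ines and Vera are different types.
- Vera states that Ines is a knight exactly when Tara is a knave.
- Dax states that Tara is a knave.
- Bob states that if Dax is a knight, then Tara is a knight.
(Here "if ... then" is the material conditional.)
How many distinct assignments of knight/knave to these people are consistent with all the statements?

1

Consistent assignments:
  Tara=knave, Ines=knight, Vera=knight, Dax=knight, Bob=knave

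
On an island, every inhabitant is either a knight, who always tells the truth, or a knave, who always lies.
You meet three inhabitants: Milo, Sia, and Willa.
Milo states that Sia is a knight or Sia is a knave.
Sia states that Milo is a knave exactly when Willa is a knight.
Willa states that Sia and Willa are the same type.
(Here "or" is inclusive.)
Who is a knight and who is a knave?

Milo is a knight, Sia is a knight, and Willa is a knave.

As a knight, Milo's statement "Sia is a knight or Sia is a knave" should be True; it is.
Sia is a knight, so "Milo is a knave exactly when Willa is a knight" must be True — and it is.
Willa is a knave; "Sia and Willa are the same type" is false, as required.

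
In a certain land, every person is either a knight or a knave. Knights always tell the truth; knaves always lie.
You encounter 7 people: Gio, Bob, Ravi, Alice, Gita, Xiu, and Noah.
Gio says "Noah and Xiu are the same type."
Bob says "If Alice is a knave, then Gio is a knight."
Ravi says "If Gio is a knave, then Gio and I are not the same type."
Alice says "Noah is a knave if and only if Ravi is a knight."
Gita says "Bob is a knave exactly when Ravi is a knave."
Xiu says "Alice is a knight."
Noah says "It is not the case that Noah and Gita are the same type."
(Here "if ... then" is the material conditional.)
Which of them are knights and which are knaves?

Gio is a knave, Bob is a knave, Ravi is a knight, Alice is a knave, Gita is a knave, Xiu is a knave, and Noah is a knight.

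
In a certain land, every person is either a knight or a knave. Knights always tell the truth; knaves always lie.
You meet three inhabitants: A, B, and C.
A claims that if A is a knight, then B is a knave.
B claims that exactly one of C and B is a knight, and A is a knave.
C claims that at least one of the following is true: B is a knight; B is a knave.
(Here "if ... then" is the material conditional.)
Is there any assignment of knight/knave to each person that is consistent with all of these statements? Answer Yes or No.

Yes

One consistent assignment: A=knight, B=knave, C=knight.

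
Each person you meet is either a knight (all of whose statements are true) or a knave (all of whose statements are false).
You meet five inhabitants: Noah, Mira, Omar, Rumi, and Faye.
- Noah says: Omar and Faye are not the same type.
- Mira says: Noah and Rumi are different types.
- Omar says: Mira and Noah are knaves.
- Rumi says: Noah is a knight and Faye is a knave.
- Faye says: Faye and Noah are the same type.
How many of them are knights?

3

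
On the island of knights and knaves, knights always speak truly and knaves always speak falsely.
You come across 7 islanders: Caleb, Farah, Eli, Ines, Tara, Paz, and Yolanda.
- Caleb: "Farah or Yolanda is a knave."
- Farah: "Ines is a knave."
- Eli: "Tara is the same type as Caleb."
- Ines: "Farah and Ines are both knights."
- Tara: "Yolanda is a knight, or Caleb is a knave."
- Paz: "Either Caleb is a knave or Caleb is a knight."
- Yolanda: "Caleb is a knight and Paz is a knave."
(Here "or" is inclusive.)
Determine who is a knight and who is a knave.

Caleb is a knight, so "Farah or Yolanda is a knave" must be true — and it is.
As a knight, Farah's statement "Ines is a knave" should be true; it is.
Eli is a knave, and the claim "Tara is the same type as Caleb" is indeed false.
Ines (knave): "Farah and Ines are both knights" — false. ✓
Tara is a knave, so "Yolanda is a knight, or Caleb is a knave" must be false — and it is.
Paz is a knight; "either Caleb is a knave or Caleb is a knight" is true, as required.
Yolanda is a knave; "Caleb is a knight and Paz is a knave" is false, as required.

Caleb is a knight, Farah is a knight, Eli is a knave, Ines is a knave, Tara is a knave, Paz is a knight, and Yolanda is a knave.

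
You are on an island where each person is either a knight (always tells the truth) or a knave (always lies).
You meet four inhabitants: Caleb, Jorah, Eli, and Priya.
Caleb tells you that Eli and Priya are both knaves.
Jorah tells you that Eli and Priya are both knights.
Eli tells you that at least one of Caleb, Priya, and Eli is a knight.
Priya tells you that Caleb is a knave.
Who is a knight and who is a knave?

Caleb is a knave, so "Eli and Priya are both knaves" must be False — and it is.
Jorah (knight): "Eli and Priya are both knights" — true. ✓
Eli (knight): "at least one of Caleb, Priya, and Eli is a knight" — true. ✓
Priya (knight): "Caleb is a knave" — true. ✓

Knights: Jorah, Eli, and Priya. Knaves: Caleb.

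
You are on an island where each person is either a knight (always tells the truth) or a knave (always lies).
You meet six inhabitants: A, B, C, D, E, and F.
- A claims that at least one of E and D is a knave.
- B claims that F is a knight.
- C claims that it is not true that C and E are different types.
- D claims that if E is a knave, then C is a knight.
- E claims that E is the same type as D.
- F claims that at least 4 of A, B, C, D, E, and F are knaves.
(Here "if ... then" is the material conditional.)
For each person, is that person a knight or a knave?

Knights: C, D, and E. Knaves: A, B, and F.

A is a knave; "at least one of E and D is a knave" is False, as required.
B is a knave; "F is a knight" is False, as required.
Since C is a knight, "it is not true that C and E are different types" needs to be true, which holds.
D (knight): "if E is a knave, then C is a knight" — true. ✓
Since E is a knight, "E is the same type as D" needs to be true, which holds.
F is a knave, so "at least 4 of A, B, C, D, E, and F are knaves" must be False — and it is.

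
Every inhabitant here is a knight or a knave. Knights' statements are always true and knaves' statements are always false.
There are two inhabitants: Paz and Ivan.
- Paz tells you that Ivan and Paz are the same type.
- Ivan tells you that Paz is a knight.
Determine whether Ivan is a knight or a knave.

Ivan is a knight.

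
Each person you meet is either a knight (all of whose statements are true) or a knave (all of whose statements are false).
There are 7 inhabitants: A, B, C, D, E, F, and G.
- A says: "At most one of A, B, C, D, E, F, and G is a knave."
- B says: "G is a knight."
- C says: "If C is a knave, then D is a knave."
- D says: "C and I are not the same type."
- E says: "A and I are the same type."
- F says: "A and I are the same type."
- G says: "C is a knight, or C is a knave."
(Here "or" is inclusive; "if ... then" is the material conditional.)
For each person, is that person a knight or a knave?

A is a knight, B is a knight, C is a knave, D is a knight, E is a knight, F is a knight, and G is a knight.

As a knight, A's statement "at most one of A, B, C, D, E, F, and G is a knave" should be True; it is.
B is a knight, and the claim "G is a knight" is indeed True.
As a knave, C's statement "if C is a knave, then D is a knave" should be False; it is.
D is a knight, so "C and I are not the same type" must be True — and it is.
Since E is a knight, "A and I are the same type" needs to be True, which holds.
F is a knight, and the claim "A and I are the same type" is indeed True.
Since G is a knight, "C is a knight, or C is a knave" needs to be True, which holds.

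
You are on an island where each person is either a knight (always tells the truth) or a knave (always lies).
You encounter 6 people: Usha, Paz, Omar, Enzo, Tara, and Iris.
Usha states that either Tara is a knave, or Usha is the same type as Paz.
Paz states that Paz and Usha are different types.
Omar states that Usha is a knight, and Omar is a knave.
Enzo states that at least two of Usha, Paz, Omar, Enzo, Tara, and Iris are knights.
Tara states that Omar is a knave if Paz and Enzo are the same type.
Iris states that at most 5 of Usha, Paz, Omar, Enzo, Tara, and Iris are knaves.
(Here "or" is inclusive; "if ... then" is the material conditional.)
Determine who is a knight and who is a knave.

Usha is a knave, Paz is a knight, Omar is a knave, Enzo is a knight, Tara is a knight, and Iris is a knight.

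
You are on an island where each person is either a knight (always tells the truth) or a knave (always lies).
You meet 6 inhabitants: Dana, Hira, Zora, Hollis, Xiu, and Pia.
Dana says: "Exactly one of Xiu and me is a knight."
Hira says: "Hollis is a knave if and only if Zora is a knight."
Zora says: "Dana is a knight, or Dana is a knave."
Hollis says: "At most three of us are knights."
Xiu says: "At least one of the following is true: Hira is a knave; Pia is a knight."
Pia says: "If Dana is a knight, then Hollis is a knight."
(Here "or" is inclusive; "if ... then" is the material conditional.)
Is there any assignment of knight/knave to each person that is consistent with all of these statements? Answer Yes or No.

No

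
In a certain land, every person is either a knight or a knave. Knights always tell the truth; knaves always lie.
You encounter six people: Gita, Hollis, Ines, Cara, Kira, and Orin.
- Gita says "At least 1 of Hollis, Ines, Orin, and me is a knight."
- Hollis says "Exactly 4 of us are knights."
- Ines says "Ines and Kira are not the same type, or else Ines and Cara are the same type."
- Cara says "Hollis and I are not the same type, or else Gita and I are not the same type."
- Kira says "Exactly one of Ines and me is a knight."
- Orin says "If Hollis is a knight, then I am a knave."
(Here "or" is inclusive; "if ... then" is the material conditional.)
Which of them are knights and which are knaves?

As a knight, Gita's statement "at least 1 of Hollis, Ines, Orin, and me is a knight" should be True; it is.
As a knave, Hollis's statement "exactly 4 of us are knights" should be False; it is.
Ines is a knave; "Ines and Kira are not the same type, or else Ines and Cara are the same type" is False, as required.
Cara is a knight; "Hollis and I are not the same type, or else Gita and I are not the same type" is True, as required.
Kira is a knave; "exactly one of Ines and me is a knight" is False, as required.
Orin is a knight; "if Hollis is a knight, then I am a knave" is True, as required.

Gita is a knight, Hollis is a knave, Ines is a knave, Cara is a knight, Kira is a knave, and Orin is a knight.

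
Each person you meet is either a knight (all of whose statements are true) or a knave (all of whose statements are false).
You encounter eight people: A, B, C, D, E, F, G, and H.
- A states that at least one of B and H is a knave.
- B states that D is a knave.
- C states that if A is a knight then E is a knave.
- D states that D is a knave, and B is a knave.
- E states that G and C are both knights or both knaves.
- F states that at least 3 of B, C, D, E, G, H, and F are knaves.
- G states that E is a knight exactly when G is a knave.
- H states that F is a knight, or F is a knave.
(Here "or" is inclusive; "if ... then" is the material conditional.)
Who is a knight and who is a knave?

Since A is a knave, "at least one of B and H is a knave" needs to be false, which holds.
Since B is a knight, "D is a knave" needs to be True, which holds.
Since C is a knight, "if A is a knight then E is a knave" needs to be True, which holds.
D is a knave; "D is a knave, and B is a knave" is false, as required.
E is a knave, so "G and C are both knights or both knaves" must be false — and it is.
F is a knight; "at least 3 of B, C, D, E, G, H, and F are knaves" is True, as required.
G is a knave; "E is a knight exactly when G is a knave" is false, as required.
H (knight): "F is a knight, or F is a knave" — True. ✓

Knights: B, C, F, and H. Knaves: A, D, E, and G.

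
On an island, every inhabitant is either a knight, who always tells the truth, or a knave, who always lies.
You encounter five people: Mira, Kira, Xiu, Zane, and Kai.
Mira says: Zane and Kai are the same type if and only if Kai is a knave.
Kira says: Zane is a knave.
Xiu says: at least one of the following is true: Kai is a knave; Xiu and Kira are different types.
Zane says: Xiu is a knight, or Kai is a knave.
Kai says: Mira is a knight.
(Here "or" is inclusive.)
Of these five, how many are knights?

2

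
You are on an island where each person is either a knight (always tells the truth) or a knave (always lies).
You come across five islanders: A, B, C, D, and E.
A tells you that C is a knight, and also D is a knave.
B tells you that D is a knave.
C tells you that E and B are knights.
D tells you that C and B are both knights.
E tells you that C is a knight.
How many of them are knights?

1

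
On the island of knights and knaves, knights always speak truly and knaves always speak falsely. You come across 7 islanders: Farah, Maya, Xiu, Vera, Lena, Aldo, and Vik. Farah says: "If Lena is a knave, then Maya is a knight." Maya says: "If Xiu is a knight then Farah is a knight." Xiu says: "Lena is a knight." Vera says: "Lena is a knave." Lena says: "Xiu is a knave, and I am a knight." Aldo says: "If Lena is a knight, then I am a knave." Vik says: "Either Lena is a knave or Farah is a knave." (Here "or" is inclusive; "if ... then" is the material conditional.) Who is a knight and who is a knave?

Farah is a knight, Maya is a knight, Xiu is a knave, Vera is a knight, Lena is a knave, Aldo is a knight, and Vik is a knight.

As a knight, Farah's statement "if Lena is a knave, then Maya is a knight" should be true; it is.
Maya is a knight; "if Xiu is a knight then Farah is a knight" is true, as required.
Xiu is a knave, and the claim "Lena is a knight" is indeed false.
Vera (knight): "Lena is a knave" — true. ✓
Lena is a knave; "Xiu is a knave, and I am a knight" is false, as required.
Aldo is a knight, and the claim "if Lena is a knight, then I am a knave" is indeed true.
Vik is a knight, and the claim "either Lena is a knave or Farah is a knave" is indeed true.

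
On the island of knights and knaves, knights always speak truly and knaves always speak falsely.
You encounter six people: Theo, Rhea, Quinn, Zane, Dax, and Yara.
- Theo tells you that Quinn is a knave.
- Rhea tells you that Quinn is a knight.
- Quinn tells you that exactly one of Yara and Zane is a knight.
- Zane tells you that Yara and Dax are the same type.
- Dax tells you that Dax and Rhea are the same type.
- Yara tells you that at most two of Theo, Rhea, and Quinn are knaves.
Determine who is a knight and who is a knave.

Theo is a knave, and the claim "Quinn is a knave" is indeed False.
As a knight, Rhea's statement "Quinn is a knight" should be True; it is.
Quinn (knight): "exactly one of Yara and Zane is a knight" — True. ✓
Zane is a knave, and the claim "Yara and Dax are the same type" is indeed False.
Since Dax is a knave, "Dax and Rhea are the same type" needs to be False, which holds.
Yara is a knight; "at most two of Theo, Rhea, and Quinn are knaves" is True, as required.

Theo is a knave, Rhea is a knight, Quinn is a knight, Zane is a knave, Dax is a knave, and Yara is a knight.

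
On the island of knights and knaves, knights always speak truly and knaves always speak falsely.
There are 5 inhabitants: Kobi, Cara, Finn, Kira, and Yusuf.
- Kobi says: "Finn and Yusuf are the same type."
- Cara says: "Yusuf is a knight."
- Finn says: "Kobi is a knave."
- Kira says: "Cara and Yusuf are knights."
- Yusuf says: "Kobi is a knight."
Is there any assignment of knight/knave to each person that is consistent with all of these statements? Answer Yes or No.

Yes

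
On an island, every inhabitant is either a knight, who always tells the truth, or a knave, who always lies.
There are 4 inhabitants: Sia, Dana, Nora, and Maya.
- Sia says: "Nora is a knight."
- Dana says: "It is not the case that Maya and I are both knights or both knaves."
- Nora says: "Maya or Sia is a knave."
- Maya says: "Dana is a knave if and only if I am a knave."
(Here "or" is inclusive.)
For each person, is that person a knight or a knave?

Sia (knight): "Nora is a knight" — True. ✓
Dana is a knight, and the claim "it is not the case that Maya and I are both knights or both knaves" is indeed True.
Nora is a knight; "Maya or Sia is a knave" is True, as required.
Maya is a knave, so "Dana is a knave if and only if I am a knave" must be false — and it is.

Sia is a knight, Dana is a knight, Nora is a knight, and Maya is a knave.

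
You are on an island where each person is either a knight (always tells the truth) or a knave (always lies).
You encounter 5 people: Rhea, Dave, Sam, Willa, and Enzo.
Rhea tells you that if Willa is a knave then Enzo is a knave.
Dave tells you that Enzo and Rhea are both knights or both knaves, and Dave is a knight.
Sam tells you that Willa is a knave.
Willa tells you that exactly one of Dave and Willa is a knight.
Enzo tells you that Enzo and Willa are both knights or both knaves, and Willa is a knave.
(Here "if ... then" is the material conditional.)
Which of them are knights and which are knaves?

Suppose Rhea is a knave. Then Rhea's statement "if Willa is a knave then Enzo is a knave" would have to be false. Checking the 16 ways to assign the others, none is consistent with every speaker.
(For instance, with Dave=knave, Sam=knave, Willa=knight, Enzo=knave, Rhea's claim "if Willa is a knave then Enzo is a knave" comes out true where it would need to be false.)
So Rhea must be a knight, making "if Willa is a knave then Enzo is a knave" true. Taking Rhea=knight, Dave=knave, Sam=knave, Willa=knight, Enzo=knave, each remaining statement checks out:
  Dave (knave): "Enzo and Rhea are both knights or both knaves, and Dave is a knight" — false. ✓
  Sam (knave): "Willa is a knave" — false. ✓
  Willa (knight): "exactly one of Dave and Willa is a knight" — true. ✓
  Enzo (knave): "Enzo and Willa are both knights or both knaves, and Willa is a knave" — false. ✓
This is the unique consistent assignment.

Rhea is a knight, Dave is a knave, Sam is a knave, Willa is a knight, and Enzo is a knave.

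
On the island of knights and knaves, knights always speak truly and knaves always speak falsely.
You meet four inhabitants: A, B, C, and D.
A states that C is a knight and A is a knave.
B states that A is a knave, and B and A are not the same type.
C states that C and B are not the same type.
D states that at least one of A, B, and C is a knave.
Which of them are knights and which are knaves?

A is a knave, B is a knave, C is a knave, and D is a knight.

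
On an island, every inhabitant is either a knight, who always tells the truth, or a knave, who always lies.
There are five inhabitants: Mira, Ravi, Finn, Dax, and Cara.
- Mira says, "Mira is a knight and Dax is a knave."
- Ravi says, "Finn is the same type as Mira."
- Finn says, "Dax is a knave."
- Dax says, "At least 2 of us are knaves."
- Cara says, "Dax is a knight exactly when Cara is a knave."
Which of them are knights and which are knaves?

Knights: Mira, Ravi, Finn, and Cara. Knaves: Dax.

Since Mira is a knight, "Mira is a knight and Dax is a knave" needs to be true, which holds.
Ravi is a knight; "Finn is the same type as Mira" is true, as required.
Finn (knight): "Dax is a knave" — true. ✓
Dax is a knave, so "at least 2 of us are knaves" must be False — and it is.
Cara is a knight; "Dax is a knight exactly when Cara is a knave" is true, as required.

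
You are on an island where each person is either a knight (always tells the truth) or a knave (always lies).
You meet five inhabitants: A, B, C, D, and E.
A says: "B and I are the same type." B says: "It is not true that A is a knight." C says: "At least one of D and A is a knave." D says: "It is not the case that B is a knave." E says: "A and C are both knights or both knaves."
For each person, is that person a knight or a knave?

Knights: B, C, and D. Knaves: A and E.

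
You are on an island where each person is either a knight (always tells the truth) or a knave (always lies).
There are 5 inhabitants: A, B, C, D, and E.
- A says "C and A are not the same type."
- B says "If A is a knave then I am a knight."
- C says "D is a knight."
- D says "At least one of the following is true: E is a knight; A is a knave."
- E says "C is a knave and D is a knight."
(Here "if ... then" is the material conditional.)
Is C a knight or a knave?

C is a knave.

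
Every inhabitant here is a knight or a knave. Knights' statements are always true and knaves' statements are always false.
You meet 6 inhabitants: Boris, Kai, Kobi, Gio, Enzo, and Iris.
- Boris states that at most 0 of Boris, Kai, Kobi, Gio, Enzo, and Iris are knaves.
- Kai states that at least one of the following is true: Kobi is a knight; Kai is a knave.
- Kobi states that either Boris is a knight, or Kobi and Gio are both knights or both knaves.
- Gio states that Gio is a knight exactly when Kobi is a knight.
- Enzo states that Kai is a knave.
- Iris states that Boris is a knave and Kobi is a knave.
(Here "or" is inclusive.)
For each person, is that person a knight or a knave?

Boris is a knave, Kai is a knight, Kobi is a knight, Gio is a knight, Enzo is a knave, and Iris is a knave.

As a knave, Boris's statement "at most 0 of Boris, Kai, Kobi, Gio, Enzo, and Iris are knaves" should be false; it is.
Kai is a knight; "at least one of the following is true: Kobi is a knight; Kai is a knave" is True, as required.
As a knight, Kobi's statement "either Boris is a knight, or Kobi and Gio are both knights or both knaves" should be True; it is.
Since Gio is a knight, "Gio is a knight exactly when Kobi is a knight" needs to be True, which holds.
Enzo (knave): "Kai is a knave" — false. ✓
Iris is a knave; "Boris is a knave and Kobi is a knave" is false, as required.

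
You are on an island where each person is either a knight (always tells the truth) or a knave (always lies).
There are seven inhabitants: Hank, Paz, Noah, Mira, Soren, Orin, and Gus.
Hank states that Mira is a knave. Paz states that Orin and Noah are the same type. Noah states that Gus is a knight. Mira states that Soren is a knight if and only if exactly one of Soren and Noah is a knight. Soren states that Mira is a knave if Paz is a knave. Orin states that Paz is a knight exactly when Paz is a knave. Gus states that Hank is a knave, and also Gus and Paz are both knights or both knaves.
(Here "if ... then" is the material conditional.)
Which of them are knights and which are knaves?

Hank is a knave, Paz is a knight, Noah is a knave, Mira is a knight, Soren is a knight, Orin is a knave, and Gus is a knave.

Hank is a knave; "Mira is a knave" is False, as required.
Since Paz is a knight, "Orin and Noah are the same type" needs to be True, which holds.
Noah is a knave, and the claim "Gus is a knight" is indeed False.
Mira is a knight, so "Soren is a knight if and only if exactly one of Soren and Noah is a knight" must be True — and it is.
Soren is a knight, so "Mira is a knave if Paz is a knave" must be True — and it is.
Orin is a knave, so "Paz is a knight exactly when Paz is a knave" must be False — and it is.
Gus is a knave; "Hank is a knave, and also Gus and Paz are both knights or both knaves" is False, as required.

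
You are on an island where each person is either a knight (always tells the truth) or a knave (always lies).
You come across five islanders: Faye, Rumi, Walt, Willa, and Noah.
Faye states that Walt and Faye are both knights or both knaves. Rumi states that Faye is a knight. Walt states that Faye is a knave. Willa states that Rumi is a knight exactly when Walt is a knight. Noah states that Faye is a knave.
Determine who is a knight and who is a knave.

Suppose Faye is a knight. Then Faye's statement "Walt and Faye are both knights or both knaves" would have to be true. Checking the 16 ways to assign the others, none is consistent with every speaker.
(For instance, with Rumi=knave, Walt=knight, Willa=knave, Noah=knight, Rumi's claim "Faye is a knight" comes out true where it would need to be false.)
So Faye must be a knave, making "Walt and Faye are both knights or both knaves" false. Taking Faye=knave, Rumi=knave, Walt=knight, Willa=knave, Noah=knight, each remaining statement checks out:
  Rumi (knave): "Faye is a knight" — false. ✓
  Walt (knight): "Faye is a knave" — true. ✓
  Willa (knave): "Rumi is a knight exactly when Walt is a knight" — false. ✓
  Noah (knight): "Faye is a knave" — true. ✓
This is the unique consistent assignment.

Faye is a knave, Rumi is a knave, Walt is a knight, Willa is a knave, and Noah is a knight.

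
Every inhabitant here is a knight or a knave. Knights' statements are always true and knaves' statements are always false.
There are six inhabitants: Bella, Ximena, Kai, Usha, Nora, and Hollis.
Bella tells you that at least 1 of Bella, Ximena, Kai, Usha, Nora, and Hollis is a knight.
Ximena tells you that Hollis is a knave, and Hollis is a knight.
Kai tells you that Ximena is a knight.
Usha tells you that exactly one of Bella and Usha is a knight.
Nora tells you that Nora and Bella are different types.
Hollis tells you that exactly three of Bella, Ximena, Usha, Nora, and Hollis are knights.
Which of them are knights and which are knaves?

Bella is a knave, Ximena is a knave, Kai is a knave, Usha is a knave, Nora is a knave, and Hollis is a knave.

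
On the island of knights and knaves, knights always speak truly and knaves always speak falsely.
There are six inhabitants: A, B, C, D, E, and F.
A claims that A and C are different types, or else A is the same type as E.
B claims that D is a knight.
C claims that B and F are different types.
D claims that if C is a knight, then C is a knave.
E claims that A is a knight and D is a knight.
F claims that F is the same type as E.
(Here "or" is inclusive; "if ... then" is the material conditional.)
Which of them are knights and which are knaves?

A is a knight, and the claim "A and C are different types, or else A is the same type as E" is indeed true.
As a knight, B's statement "D is a knight" should be true; it is.
Since C is a knave, "B and F are different types" needs to be false, which holds.
D is a knight; "if C is a knight, then C is a knave" is true, as required.
As a knight, E's statement "A is a knight and D is a knight" should be true; it is.
F is a knight, and the claim "F is the same type as E" is indeed true.

Knights: A, B, D, E, and F. Knaves: C.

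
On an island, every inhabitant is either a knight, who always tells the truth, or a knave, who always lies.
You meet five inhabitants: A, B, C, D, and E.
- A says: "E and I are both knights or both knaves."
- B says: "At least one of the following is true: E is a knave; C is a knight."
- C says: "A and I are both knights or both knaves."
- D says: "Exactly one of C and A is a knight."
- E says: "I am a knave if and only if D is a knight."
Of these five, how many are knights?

The unique consistent assignment is A=knight, B=knight, C=knight, D=knave, E=knight.
That has 4 knights.

4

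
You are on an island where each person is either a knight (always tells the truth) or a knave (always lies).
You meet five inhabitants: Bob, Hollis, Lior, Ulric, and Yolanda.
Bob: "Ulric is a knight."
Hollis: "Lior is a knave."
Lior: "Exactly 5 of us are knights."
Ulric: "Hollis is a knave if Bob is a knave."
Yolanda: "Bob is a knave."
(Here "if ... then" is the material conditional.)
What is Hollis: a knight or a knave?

Hollis is a knight.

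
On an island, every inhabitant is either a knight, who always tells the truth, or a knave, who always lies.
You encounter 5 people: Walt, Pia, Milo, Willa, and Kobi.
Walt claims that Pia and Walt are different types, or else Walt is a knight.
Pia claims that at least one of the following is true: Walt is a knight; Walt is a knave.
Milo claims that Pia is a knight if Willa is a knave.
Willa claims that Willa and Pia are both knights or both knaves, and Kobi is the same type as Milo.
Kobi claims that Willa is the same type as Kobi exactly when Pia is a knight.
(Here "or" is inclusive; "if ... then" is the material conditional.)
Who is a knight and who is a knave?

Since Walt is a knight, "Pia and Walt are different types, or else Walt is a knight" needs to be True, which holds.
Pia is a knight, and the claim "at least one of the following is true: Walt is a knight; Walt is a knave" is indeed True.
Since Milo is a knight, "Pia is a knight if Willa is a knave" needs to be True, which holds.
Willa is a knight; "Willa and Pia are both knights or both knaves, and Kobi is the same type as Milo" is True, as required.
Since Kobi is a knight, "Willa is the same type as Kobi exactly when Pia is a knight" needs to be True, which holds.

Knights: Walt, Pia, Milo, Willa, and Kobi. Knaves: none.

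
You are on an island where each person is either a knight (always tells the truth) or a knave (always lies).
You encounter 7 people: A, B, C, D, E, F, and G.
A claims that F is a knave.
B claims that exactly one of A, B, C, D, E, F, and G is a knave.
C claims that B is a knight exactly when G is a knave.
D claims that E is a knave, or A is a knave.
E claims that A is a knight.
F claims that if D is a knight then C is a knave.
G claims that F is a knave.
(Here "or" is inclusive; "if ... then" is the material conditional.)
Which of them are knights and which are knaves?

A is a knave; "F is a knave" is False, as required.
As a knave, B's statement "exactly one of A, B, C, D, E, F, and G is a knave" should be False; it is.
As a knave, C's statement "B is a knight exactly when G is a knave" should be False; it is.
As a knight, D's statement "E is a knave, or A is a knave" should be True; it is.
As a knave, E's statement "A is a knight" should be False; it is.
As a knight, F's statement "if D is a knight then C is a knave" should be True; it is.
G is a knave, and the claim "F is a knave" is indeed False.

A is a knave, B is a knave, C is a knave, D is a knight, E is a knave, F is a knight, and G is a knave.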